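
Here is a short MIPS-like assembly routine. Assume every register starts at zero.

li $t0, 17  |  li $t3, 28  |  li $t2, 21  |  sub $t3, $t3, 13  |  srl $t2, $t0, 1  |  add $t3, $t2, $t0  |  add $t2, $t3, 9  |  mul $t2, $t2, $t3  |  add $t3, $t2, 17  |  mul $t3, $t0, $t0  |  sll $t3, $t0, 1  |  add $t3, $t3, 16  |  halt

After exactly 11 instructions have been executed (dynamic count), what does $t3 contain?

li $t0, 17 → $t0=17
li $t3, 28 → $t3=28
li $t2, 21 → $t2=21
sub $t3, $t3, 13 → $t3=28-13=15
srl $t2, $t0, 1 → $t2=17>>1=8
add $t3, $t2, $t0 → $t3=8+17=25
add $t2, $t3, 9 → $t2=25+9=34
mul $t2, $t2, $t3 → $t2=34*25=850
add $t3, $t2, 17 → $t3=850+17=867
mul $t3, $t0, $t0 → $t3=17*17=289
sll $t3, $t0, 1 → $t3=17<<1=34
After step 11: $t3 = 34.

34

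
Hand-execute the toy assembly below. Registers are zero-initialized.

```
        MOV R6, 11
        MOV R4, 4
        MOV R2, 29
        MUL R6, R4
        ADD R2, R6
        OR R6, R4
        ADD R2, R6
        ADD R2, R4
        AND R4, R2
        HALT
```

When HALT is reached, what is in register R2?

121

R6=11
R4=4
R2=29
R6=11*4=44
R2=29+44=73
R6=44|4=44
R2=73+44=117
R2=117+4=121
R4=4&121=0
halt.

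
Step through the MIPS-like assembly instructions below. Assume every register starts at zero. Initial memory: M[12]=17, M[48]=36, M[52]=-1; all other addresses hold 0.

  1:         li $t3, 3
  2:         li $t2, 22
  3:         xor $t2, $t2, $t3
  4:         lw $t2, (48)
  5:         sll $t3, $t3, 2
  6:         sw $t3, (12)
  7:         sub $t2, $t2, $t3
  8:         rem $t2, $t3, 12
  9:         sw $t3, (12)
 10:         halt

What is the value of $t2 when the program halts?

$t3=3
$t2=22
$t2=22^3=21
$t2=M[48]=36
$t3=3<<2=12
sw $t3, (12) → M[12]=12
$t2=36-12=24
$t2=12%12=0
sw $t3, (12) → M[12]=12
halt.

0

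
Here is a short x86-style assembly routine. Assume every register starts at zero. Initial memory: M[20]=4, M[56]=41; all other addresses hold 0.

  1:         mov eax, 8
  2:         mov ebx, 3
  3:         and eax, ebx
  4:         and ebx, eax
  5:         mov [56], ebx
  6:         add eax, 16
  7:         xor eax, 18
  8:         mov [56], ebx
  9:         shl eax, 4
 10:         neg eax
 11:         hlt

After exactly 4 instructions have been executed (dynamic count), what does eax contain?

mov eax, 8 → eax=8
mov ebx, 3 → ebx=3
and eax, ebx → eax=8&3=0
and ebx, eax → ebx=3&0=0
After step 4: eax = 0.

0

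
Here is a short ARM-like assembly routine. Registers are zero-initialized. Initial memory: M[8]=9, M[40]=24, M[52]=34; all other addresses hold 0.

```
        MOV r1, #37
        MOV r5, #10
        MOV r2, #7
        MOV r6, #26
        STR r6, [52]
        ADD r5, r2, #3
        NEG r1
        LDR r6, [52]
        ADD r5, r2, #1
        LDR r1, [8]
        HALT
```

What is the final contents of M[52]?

r1=37
r5=10
r2=7
r6=26
STR r6, [52] → M[52]=26
r5=7+3=10
r1=-(37)=-37
r6=M[52]=26
r5=7+1=8
r1=M[8]=9
halt.

26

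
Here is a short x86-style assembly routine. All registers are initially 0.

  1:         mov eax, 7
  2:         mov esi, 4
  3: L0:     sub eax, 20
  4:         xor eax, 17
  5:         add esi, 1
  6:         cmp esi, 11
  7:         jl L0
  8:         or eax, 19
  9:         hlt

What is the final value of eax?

-101

after mov eax, 7: eax=7
after mov esi, 4: esi=4
after sub eax, 20: eax=7-20=-13
after xor eax, 17: eax=(-13)^17=-30
after add esi, 1: esi=4+1=5
cmp esi, 11  (cmp 5,11)
jl L0: taken
after sub eax, 20: eax=(-30)-20=-50
after xor eax, 17: eax=(-50)^17=-33
after add esi, 1: esi=5+1=6
cmp esi, 11  (cmp 6,11)
jl L0: taken
after sub eax, 20: eax=(-33)-20=-53
after xor eax, 17: eax=(-53)^17=-38
after add esi, 1: esi=6+1=7
cmp esi, 11  (cmp 7,11)
jl L0: taken
after sub eax, 20: eax=(-38)-20=-58
after xor eax, 17: eax=(-58)^17=-41
after add esi, 1: esi=7+1=8
cmp esi, 11  (cmp 8,11)
jl L0: taken
after sub eax, 20: eax=(-41)-20=-61
after xor eax, 17: eax=(-61)^17=-46
after add esi, 1: esi=8+1=9
cmp esi, 11  (cmp 9,11)
jl L0: taken
after sub eax, 20: eax=(-46)-20=-66
after xor eax, 17: eax=(-66)^17=-81
after add esi, 1: esi=9+1=10
cmp esi, 11  (cmp 10,11)
jl L0: taken
after sub eax, 20: eax=(-81)-20=-101
after xor eax, 17: eax=(-101)^17=-118
after add esi, 1: esi=10+1=11
cmp esi, 11  (cmp 11,11)
jl L0: not taken
after or eax, 19: eax=(-118)|19=-101
halt.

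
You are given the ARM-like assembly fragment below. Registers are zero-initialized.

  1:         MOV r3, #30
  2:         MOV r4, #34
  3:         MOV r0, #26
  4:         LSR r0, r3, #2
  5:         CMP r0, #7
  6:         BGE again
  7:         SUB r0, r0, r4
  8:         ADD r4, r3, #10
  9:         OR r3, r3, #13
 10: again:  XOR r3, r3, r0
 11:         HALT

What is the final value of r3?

after MOV r3, #30: r3=30
after MOV r4, #34: r4=34
after MOV r0, #26: r0=26
after LSR r0, r3, #2: r0=30>>2=7
CMP r0, #7  (cmp 7,7)
BGE again: taken
after XOR r3, r3, r0: r3=30^7=25
halt.

25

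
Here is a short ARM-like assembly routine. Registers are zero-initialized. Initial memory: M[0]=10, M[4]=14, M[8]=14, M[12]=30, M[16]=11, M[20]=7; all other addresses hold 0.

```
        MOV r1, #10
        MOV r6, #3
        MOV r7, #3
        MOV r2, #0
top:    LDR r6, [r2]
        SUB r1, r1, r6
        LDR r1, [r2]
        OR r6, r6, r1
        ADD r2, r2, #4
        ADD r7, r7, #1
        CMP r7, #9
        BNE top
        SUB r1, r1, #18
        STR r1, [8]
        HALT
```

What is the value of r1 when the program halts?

-11

after MOV r1, #10: r1=10
after MOV r6, #3: r6=3
after MOV r7, #3: r7=3
after MOV r2, #0: r2=0
after LDR r6, [r2]: r6=M[0]=10
after SUB r1, r1, r6: r1=10-10=0
after LDR r1, [r2]: r1=M[0]=10
after OR r6, r6, r1: r6=10|10=10
after ADD r2, r2, #4: r2=0+4=4
after ADD r7, r7, #1: r7=3+1=4
CMP r7, #9  (cmp 4,9)
BNE top: taken
after LDR r6, [r2]: r6=M[4]=14
after SUB r1, r1, r6: r1=10-14=-4
after LDR r1, [r2]: r1=M[4]=14
after OR r6, r6, r1: r6=14|14=14
after ADD r2, r2, #4: r2=4+4=8
after ADD r7, r7, #1: r7=4+1=5
CMP r7, #9  (cmp 5,9)
BNE top: taken
after LDR r6, [r2]: r6=M[8]=14
after SUB r1, r1, r6: r1=14-14=0
after LDR r1, [r2]: r1=M[8]=14
after OR r6, r6, r1: r6=14|14=14
after ADD r2, r2, #4: r2=8+4=12
after ADD r7, r7, #1: r7=5+1=6
CMP r7, #9  (cmp 6,9)
BNE top: taken
after LDR r6, [r2]: r6=M[12]=30
after SUB r1, r1, r6: r1=14-30=-16
after LDR r1, [r2]: r1=M[12]=30
after OR r6, r6, r1: r6=30|30=30
after ADD r2, r2, #4: r2=12+4=16
after ADD r7, r7, #1: r7=6+1=7
CMP r7, #9  (cmp 7,9)
BNE top: taken
after LDR r6, [r2]: r6=M[16]=11
after SUB r1, r1, r6: r1=30-11=19
after LDR r1, [r2]: r1=M[16]=11
after OR r6, r6, r1: r6=11|11=11
after ADD r2, r2, #4: r2=16+4=20
after ADD r7, r7, #1: r7=7+1=8
CMP r7, #9  (cmp 8,9)
BNE top: taken
after LDR r6, [r2]: r6=M[20]=7
after SUB r1, r1, r6: r1=11-7=4
after LDR r1, [r2]: r1=M[20]=7
after OR r6, r6, r1: r6=7|7=7
after ADD r2, r2, #4: r2=20+4=24
after ADD r7, r7, #1: r7=8+1=9
CMP r7, #9  (cmp 9,9)
BNE top: not taken
after SUB r1, r1, #18: r1=7-18=-11
STR r1, [8] → M[8]=-11
halt.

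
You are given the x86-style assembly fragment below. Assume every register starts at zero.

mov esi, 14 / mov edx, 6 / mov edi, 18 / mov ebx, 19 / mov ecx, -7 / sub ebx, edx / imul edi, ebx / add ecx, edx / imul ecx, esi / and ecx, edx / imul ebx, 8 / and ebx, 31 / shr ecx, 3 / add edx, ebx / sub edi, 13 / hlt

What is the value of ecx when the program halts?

0

after mov esi, 14: esi=14
after mov edx, 6: edx=6
after mov edi, 18: edi=18
after mov ebx, 19: ebx=19
after mov ecx, -7: ecx=-7
after sub ebx, edx: ebx=19-6=13
after imul edi, ebx: edi=18*13=234
after add ecx, edx: ecx=(-7)+6=-1
after imul ecx, esi: ecx=(-1)*14=-14
after and ecx, edx: ecx=(-14)&6=2
after imul ebx, 8: ebx=13*8=104
after and ebx, 31: ebx=104&31=8
after shr ecx, 3: ecx=2>>3=0
after add edx, ebx: edx=6+8=14
after sub edi, 13: edi=234-13=221
halt.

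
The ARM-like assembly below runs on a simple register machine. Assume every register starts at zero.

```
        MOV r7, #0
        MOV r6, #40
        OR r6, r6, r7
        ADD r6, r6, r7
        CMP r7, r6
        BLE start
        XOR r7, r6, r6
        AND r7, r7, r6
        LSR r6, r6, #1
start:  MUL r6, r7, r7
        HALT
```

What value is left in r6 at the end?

after MOV r7, #0: r7=0
after MOV r6, #40: r6=40
after OR r6, r6, r7: r6=40|0=40
after ADD r6, r6, r7: r6=40+0=40
CMP r7, r6  (cmp 0,40)
BLE start: taken
after MUL r6, r7, r7: r6=0*0=0
halt.

0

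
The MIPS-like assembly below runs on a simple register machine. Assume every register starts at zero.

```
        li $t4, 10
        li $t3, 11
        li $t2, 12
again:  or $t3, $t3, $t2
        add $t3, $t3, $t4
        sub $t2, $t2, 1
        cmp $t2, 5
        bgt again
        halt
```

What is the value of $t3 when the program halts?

113

li $t4, 10 → $t4=10
li $t3, 11 → $t3=11
li $t2, 12 → $t2=12
or $t3, $t3, $t2 → $t3=11|12=15
add $t3, $t3, $t4 → $t3=15+10=25
sub $t2, $t2, 1 → $t2=12-1=11
cmp $t2, 5  (cmp 11,5)
bgt again: taken
or $t3, $t3, $t2 → $t3=25|11=27
add $t3, $t3, $t4 → $t3=27+10=37
sub $t2, $t2, 1 → $t2=11-1=10
cmp $t2, 5  (cmp 10,5)
bgt again: taken
or $t3, $t3, $t2 → $t3=37|10=47
add $t3, $t3, $t4 → $t3=47+10=57
sub $t2, $t2, 1 → $t2=10-1=9
cmp $t2, 5  (cmp 9,5)
bgt again: taken
or $t3, $t3, $t2 → $t3=57|9=57
add $t3, $t3, $t4 → $t3=57+10=67
sub $t2, $t2, 1 → $t2=9-1=8
cmp $t2, 5  (cmp 8,5)
bgt again: taken
or $t3, $t3, $t2 → $t3=67|8=75
add $t3, $t3, $t4 → $t3=75+10=85
sub $t2, $t2, 1 → $t2=8-1=7
cmp $t2, 5  (cmp 7,5)
bgt again: taken
or $t3, $t3, $t2 → $t3=85|7=87
add $t3, $t3, $t4 → $t3=87+10=97
sub $t2, $t2, 1 → $t2=7-1=6
cmp $t2, 5  (cmp 6,5)
bgt again: taken
or $t3, $t3, $t2 → $t3=97|6=103
add $t3, $t3, $t4 → $t3=103+10=113
sub $t2, $t2, 1 → $t2=6-1=5
cmp $t2, 5  (cmp 5,5)
bgt again: not taken
halt.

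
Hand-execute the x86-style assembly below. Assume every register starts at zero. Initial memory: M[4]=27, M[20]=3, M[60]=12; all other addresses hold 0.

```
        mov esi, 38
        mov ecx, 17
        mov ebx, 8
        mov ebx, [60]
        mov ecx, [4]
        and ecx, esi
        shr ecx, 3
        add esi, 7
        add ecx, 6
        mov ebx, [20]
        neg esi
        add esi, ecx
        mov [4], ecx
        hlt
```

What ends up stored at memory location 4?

6

esi=38
ecx=17
ebx=8
ebx=M[60]=12
ecx=M[4]=27
ecx=27&38=2
ecx=2>>3=0
esi=38+7=45
ecx=0+6=6
ebx=M[20]=3
esi=-(45)=-45
esi=(-45)+6=-39
mov [4], ecx → M[4]=6
halt.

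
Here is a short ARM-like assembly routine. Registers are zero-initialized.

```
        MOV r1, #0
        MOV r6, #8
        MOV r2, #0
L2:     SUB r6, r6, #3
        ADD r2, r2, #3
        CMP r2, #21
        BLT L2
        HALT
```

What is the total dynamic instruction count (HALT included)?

32

r1=0
r6=8
r2=0
r6=8-3=5
r2=0+3=3
CMP r2, #21  (cmp 3,21)
BLT L2: taken
r6=5-3=2
r2=3+3=6
CMP r2, #21  (cmp 6,21)
BLT L2: taken
r6=2-3=-1
r2=6+3=9
CMP r2, #21  (cmp 9,21)
BLT L2: taken
r6=(-1)-3=-4
r2=9+3=12
CMP r2, #21  (cmp 12,21)
BLT L2: taken
r6=(-4)-3=-7
r2=12+3=15
CMP r2, #21  (cmp 15,21)
BLT L2: taken
r6=(-7)-3=-10
r2=15+3=18
CMP r2, #21  (cmp 18,21)
BLT L2: taken
r6=(-10)-3=-13
r2=18+3=21
CMP r2, #21  (cmp 21,21)
BLT L2: not taken
halt.
Total executed instructions: 32.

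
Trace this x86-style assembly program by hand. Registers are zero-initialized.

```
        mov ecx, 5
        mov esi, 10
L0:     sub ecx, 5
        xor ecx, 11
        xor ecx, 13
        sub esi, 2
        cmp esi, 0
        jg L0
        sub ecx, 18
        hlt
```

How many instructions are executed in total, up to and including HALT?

34

after mov ecx, 5: ecx=5
after mov esi, 10: esi=10
after sub ecx, 5: ecx=5-5=0
after xor ecx, 11: ecx=0^11=11
after xor ecx, 13: ecx=11^13=6
after sub esi, 2: esi=10-2=8
cmp esi, 0  (cmp 8,0)
jg L0: taken
after sub ecx, 5: ecx=6-5=1
after xor ecx, 11: ecx=1^11=10
after xor ecx, 13: ecx=10^13=7
after sub esi, 2: esi=8-2=6
cmp esi, 0  (cmp 6,0)
jg L0: taken
after sub ecx, 5: ecx=7-5=2
after xor ecx, 11: ecx=2^11=9
after xor ecx, 13: ecx=9^13=4
after sub esi, 2: esi=6-2=4
cmp esi, 0  (cmp 4,0)
jg L0: taken
after sub ecx, 5: ecx=4-5=-1
after xor ecx, 11: ecx=(-1)^11=-12
after xor ecx, 13: ecx=(-12)^13=-7
after sub esi, 2: esi=4-2=2
cmp esi, 0  (cmp 2,0)
jg L0: taken
after sub ecx, 5: ecx=(-7)-5=-12
after xor ecx, 11: ecx=(-12)^11=-1
after xor ecx, 13: ecx=(-1)^13=-14
after sub esi, 2: esi=2-2=0
cmp esi, 0  (cmp 0,0)
jg L0: not taken
after sub ecx, 18: ecx=(-14)-18=-32
halt.
Total executed instructions: 34.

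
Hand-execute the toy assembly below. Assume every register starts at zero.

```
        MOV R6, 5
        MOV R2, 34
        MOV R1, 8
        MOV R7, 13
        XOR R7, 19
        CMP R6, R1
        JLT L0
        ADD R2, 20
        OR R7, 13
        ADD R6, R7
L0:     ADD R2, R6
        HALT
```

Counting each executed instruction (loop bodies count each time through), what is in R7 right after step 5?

R6=5
R2=34
R1=8
R7=13
R7=13^19=30
After step 5: R7 = 30.

30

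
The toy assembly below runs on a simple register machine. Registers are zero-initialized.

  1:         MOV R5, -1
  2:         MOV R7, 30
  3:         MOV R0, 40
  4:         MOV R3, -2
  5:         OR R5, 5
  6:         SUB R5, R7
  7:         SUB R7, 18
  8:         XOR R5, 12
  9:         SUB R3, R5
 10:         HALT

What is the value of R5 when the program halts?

after MOV R5, -1: R5=-1
after MOV R7, 30: R7=30
after MOV R0, 40: R0=40
after MOV R3, -2: R3=-2
after OR R5, 5: R5=(-1)|5=-1
after SUB R5, R7: R5=(-1)-30=-31
after SUB R7, 18: R7=30-18=12
after XOR R5, 12: R5=(-31)^12=-19
after SUB R3, R5: R3=(-2)-(-19)=17
halt.

-19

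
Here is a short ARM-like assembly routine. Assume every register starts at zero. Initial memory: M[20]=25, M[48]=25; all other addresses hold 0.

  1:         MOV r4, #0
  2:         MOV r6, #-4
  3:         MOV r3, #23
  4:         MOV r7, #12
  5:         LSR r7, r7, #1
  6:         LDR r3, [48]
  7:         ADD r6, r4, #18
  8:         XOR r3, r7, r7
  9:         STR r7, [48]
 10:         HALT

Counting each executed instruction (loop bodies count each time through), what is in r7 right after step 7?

r4=0
r6=-4
r3=23
r7=12
r7=12>>1=6
r3=M[48]=25
r6=0+18=18
After step 7: r7 = 6.

6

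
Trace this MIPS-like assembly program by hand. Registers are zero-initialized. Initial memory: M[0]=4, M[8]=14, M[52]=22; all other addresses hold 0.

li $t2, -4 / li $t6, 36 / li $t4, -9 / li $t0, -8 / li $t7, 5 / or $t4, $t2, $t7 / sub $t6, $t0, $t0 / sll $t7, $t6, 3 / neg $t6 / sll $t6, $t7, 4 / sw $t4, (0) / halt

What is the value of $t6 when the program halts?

0

after li $t2, -4: $t2=-4
after li $t6, 36: $t6=36
after li $t4, -9: $t4=-9
after li $t0, -8: $t0=-8
after li $t7, 5: $t7=5
after or $t4, $t2, $t7: $t4=(-4)|5=-3
after sub $t6, $t0, $t0: $t6=(-8)-(-8)=0
after sll $t7, $t6, 3: $t7=0<<3=0
after neg $t6: $t6=-(0)=0
after sll $t6, $t7, 4: $t6=0<<4=0
sw $t4, (0) → M[0]=-3
halt.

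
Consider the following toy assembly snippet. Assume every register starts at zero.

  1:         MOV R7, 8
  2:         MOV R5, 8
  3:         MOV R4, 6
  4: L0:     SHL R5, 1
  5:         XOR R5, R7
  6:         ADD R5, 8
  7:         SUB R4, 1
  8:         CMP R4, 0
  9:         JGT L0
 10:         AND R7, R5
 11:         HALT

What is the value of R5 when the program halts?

1520

after MOV R7, 8: R7=8
after MOV R5, 8: R5=8
after MOV R4, 6: R4=6
after SHL R5, 1: R5=8<<1=16
after XOR R5, R7: R5=16^8=24
after ADD R5, 8: R5=24+8=32
after SUB R4, 1: R4=6-1=5
CMP R4, 0  (cmp 5,0)
JGT L0: taken
after SHL R5, 1: R5=32<<1=64
after XOR R5, R7: R5=64^8=72
after ADD R5, 8: R5=72+8=80
after SUB R4, 1: R4=5-1=4
CMP R4, 0  (cmp 4,0)
JGT L0: taken
after SHL R5, 1: R5=80<<1=160
after XOR R5, R7: R5=160^8=168
after ADD R5, 8: R5=168+8=176
after SUB R4, 1: R4=4-1=3
CMP R4, 0  (cmp 3,0)
JGT L0: taken
after SHL R5, 1: R5=176<<1=352
after XOR R5, R7: R5=352^8=360
after ADD R5, 8: R5=360+8=368
after SUB R4, 1: R4=3-1=2
CMP R4, 0  (cmp 2,0)
JGT L0: taken
after SHL R5, 1: R5=368<<1=736
after XOR R5, R7: R5=736^8=744
after ADD R5, 8: R5=744+8=752
after SUB R4, 1: R4=2-1=1
CMP R4, 0  (cmp 1,0)
JGT L0: taken
after SHL R5, 1: R5=752<<1=1504
after XOR R5, R7: R5=1504^8=1512
after ADD R5, 8: R5=1512+8=1520
after SUB R4, 1: R4=1-1=0
CMP R4, 0  (cmp 0,0)
JGT L0: not taken
after AND R7, R5: R7=8&1520=0
halt.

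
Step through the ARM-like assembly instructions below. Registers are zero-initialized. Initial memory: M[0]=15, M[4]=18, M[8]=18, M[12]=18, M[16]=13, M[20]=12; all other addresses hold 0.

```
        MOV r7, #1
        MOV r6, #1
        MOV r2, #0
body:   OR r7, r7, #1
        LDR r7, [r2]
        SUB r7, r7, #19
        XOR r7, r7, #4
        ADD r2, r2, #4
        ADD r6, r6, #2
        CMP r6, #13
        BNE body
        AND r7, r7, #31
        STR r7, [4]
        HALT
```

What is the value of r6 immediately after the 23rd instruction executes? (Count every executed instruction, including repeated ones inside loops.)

after MOV r7, #1: r7=1
after MOV r6, #1: r6=1
after MOV r2, #0: r2=0
after OR r7, r7, #1: r7=1|1=1
after LDR r7, [r2]: r7=M[0]=15
after SUB r7, r7, #19: r7=15-19=-4
after XOR r7, r7, #4: r7=(-4)^4=-8
after ADD r2, r2, #4: r2=0+4=4
after ADD r6, r6, #2: r6=1+2=3
CMP r6, #13  (cmp 3,13)
BNE body: taken
after OR r7, r7, #1: r7=(-8)|1=-7
after LDR r7, [r2]: r7=M[4]=18
after SUB r7, r7, #19: r7=18-19=-1
after XOR r7, r7, #4: r7=(-1)^4=-5
after ADD r2, r2, #4: r2=4+4=8
after ADD r6, r6, #2: r6=3+2=5
CMP r6, #13  (cmp 5,13)
BNE body: taken
after OR r7, r7, #1: r7=(-5)|1=-5
after LDR r7, [r2]: r7=M[8]=18
after SUB r7, r7, #19: r7=18-19=-1
after XOR r7, r7, #4: r7=(-1)^4=-5
After step 23: r6 = 5.

5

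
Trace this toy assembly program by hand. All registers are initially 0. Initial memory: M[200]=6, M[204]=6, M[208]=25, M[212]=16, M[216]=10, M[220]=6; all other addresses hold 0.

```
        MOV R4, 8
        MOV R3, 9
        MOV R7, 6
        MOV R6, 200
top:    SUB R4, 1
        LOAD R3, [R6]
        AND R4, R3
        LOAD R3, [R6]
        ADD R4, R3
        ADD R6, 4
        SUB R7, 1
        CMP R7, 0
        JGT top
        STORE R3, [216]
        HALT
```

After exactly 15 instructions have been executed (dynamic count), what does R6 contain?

after MOV R4, 8: R4=8
after MOV R3, 9: R3=9
after MOV R7, 6: R7=6
after MOV R6, 200: R6=200
after SUB R4, 1: R4=8-1=7
after LOAD R3, [R6]: R3=M[200]=6
after AND R4, R3: R4=7&6=6
after LOAD R3, [R6]: R3=M[200]=6
after ADD R4, R3: R4=6+6=12
after ADD R6, 4: R6=200+4=204
after SUB R7, 1: R7=6-1=5
CMP R7, 0  (cmp 5,0)
JGT top: taken
after SUB R4, 1: R4=12-1=11
after LOAD R3, [R6]: R3=M[204]=6
After step 15: R6 = 204.

204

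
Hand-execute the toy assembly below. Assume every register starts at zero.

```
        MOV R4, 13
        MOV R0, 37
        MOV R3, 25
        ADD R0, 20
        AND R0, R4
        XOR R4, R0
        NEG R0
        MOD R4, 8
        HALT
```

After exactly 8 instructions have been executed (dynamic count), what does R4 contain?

R4=13
R0=37
R3=25
R0=37+20=57
R0=57&13=9
R4=13^9=4
R0=-(9)=-9
R4=4%8=4
After step 8: R4 = 4.

4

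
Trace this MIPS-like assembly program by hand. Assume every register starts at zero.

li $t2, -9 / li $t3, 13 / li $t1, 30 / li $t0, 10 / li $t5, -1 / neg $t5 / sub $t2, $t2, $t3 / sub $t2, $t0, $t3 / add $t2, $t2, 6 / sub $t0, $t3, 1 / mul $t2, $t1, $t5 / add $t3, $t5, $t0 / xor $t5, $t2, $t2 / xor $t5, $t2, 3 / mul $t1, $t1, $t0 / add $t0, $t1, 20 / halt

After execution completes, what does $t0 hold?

after li $t2, -9: $t2=-9
after li $t3, 13: $t3=13
after li $t1, 30: $t1=30
after li $t0, 10: $t0=10
after li $t5, -1: $t5=-1
after neg $t5: $t5=-(-1)=1
after sub $t2, $t2, $t3: $t2=(-9)-13=-22
after sub $t2, $t0, $t3: $t2=10-13=-3
after add $t2, $t2, 6: $t2=(-3)+6=3
after sub $t0, $t3, 1: $t0=13-1=12
after mul $t2, $t1, $t5: $t2=30*1=30
after add $t3, $t5, $t0: $t3=1+12=13
after xor $t5, $t2, $t2: $t5=30^30=0
after xor $t5, $t2, 3: $t5=30^3=29
after mul $t1, $t1, $t0: $t1=30*12=360
after add $t0, $t1, 20: $t0=360+20=380
halt.

380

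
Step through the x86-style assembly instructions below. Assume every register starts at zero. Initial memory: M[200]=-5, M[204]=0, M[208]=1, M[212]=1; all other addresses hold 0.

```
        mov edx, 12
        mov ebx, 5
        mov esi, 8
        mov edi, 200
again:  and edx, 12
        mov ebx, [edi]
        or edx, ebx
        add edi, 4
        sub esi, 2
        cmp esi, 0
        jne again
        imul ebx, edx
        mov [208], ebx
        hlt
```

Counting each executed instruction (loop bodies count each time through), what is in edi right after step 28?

edx=12
ebx=5
esi=8
edi=200
edx=12&12=12
ebx=M[200]=-5
edx=12|(-5)=-1
edi=200+4=204
esi=8-2=6
cmp esi, 0  (cmp 6,0)
jne again: taken
edx=(-1)&12=12
ebx=M[204]=0
edx=12|0=12
edi=204+4=208
esi=6-2=4
cmp esi, 0  (cmp 4,0)
jne again: taken
edx=12&12=12
ebx=M[208]=1
edx=12|1=13
edi=208+4=212
esi=4-2=2
cmp esi, 0  (cmp 2,0)
jne again: taken
edx=13&12=12
ebx=M[212]=1
edx=12|1=13
After step 28: edi = 212.

212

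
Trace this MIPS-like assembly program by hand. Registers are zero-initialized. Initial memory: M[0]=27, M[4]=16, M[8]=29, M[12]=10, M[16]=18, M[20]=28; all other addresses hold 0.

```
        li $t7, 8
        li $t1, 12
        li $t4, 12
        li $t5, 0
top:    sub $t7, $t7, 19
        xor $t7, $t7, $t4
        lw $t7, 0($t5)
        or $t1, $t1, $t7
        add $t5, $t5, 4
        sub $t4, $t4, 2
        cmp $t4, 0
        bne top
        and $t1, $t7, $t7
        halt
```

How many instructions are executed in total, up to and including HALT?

54

$t7=8
$t1=12
$t4=12
$t5=0
$t7=8-19=-11
$t7=(-11)^12=-7
$t7=M[0]=27
$t1=12|27=31
$t5=0+4=4
$t4=12-2=10
cmp $t4, 0  (cmp 10,0)
bne top: taken
$t7=27-19=8
$t7=8^10=2
$t7=M[4]=16
$t1=31|16=31
$t5=4+4=8
$t4=10-2=8
cmp $t4, 0  (cmp 8,0)
bne top: taken
$t7=16-19=-3
$t7=(-3)^8=-11
$t7=M[8]=29
$t1=31|29=31
$t5=8+4=12
$t4=8-2=6
cmp $t4, 0  (cmp 6,0)
bne top: taken
$t7=29-19=10
$t7=10^6=12
$t7=M[12]=10
$t1=31|10=31
$t5=12+4=16
$t4=6-2=4
cmp $t4, 0  (cmp 4,0)
bne top: taken
$t7=10-19=-9
$t7=(-9)^4=-13
$t7=M[16]=18
$t1=31|18=31
$t5=16+4=20
$t4=4-2=2
cmp $t4, 0  (cmp 2,0)
bne top: taken
$t7=18-19=-1
$t7=(-1)^2=-3
$t7=M[20]=28
$t1=31|28=31
$t5=20+4=24
$t4=2-2=0
cmp $t4, 0  (cmp 0,0)
bne top: not taken
$t1=28&28=28
halt.
Total executed instructions: 54.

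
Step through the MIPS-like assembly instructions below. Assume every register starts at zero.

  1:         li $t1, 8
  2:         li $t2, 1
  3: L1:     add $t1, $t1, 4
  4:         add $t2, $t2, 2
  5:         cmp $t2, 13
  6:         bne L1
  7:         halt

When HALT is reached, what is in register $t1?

32

li $t1, 8 → $t1=8
li $t2, 1 → $t2=1
add $t1, $t1, 4 → $t1=8+4=12
add $t2, $t2, 2 → $t2=1+2=3
cmp $t2, 13  (cmp 3,13)
bne L1: taken
add $t1, $t1, 4 → $t1=12+4=16
add $t2, $t2, 2 → $t2=3+2=5
cmp $t2, 13  (cmp 5,13)
bne L1: taken
add $t1, $t1, 4 → $t1=16+4=20
add $t2, $t2, 2 → $t2=5+2=7
cmp $t2, 13  (cmp 7,13)
bne L1: taken
add $t1, $t1, 4 → $t1=20+4=24
add $t2, $t2, 2 → $t2=7+2=9
cmp $t2, 13  (cmp 9,13)
bne L1: taken
add $t1, $t1, 4 → $t1=24+4=28
add $t2, $t2, 2 → $t2=9+2=11
cmp $t2, 13  (cmp 11,13)
bne L1: taken
add $t1, $t1, 4 → $t1=28+4=32
add $t2, $t2, 2 → $t2=11+2=13
cmp $t2, 13  (cmp 13,13)
bne L1: not taken
halt.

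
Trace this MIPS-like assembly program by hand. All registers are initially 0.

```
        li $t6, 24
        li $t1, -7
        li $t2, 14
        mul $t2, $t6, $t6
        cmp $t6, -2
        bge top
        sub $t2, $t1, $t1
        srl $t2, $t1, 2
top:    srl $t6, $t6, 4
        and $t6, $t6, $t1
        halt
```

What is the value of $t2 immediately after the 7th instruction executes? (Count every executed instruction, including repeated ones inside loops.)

after li $t6, 24: $t6=24
after li $t1, -7: $t1=-7
after li $t2, 14: $t2=14
after mul $t2, $t6, $t6: $t2=24*24=576
cmp $t6, -2  (cmp 24,-2)
bge top: taken
after srl $t6, $t6, 4: $t6=24>>4=1
After step 7: $t2 = 576.

576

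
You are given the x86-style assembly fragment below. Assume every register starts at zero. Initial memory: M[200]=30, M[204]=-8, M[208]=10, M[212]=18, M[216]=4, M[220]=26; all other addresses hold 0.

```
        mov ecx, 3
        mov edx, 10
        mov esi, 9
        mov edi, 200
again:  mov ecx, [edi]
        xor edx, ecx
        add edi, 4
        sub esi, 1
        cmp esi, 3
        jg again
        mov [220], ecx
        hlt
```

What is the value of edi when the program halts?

mov ecx, 3 → ecx=3
mov edx, 10 → edx=10
mov esi, 9 → esi=9
mov edi, 200 → edi=200
mov ecx, [edi] → ecx=M[200]=30
xor edx, ecx → edx=10^30=20
add edi, 4 → edi=200+4=204
sub esi, 1 → esi=9-1=8
cmp esi, 3  (cmp 8,3)
jg again: taken
mov ecx, [edi] → ecx=M[204]=-8
xor edx, ecx → edx=20^(-8)=-20
add edi, 4 → edi=204+4=208
sub esi, 1 → esi=8-1=7
cmp esi, 3  (cmp 7,3)
jg again: taken
mov ecx, [edi] → ecx=M[208]=10
xor edx, ecx → edx=(-20)^10=-26
add edi, 4 → edi=208+4=212
sub esi, 1 → esi=7-1=6
cmp esi, 3  (cmp 6,3)
jg again: taken
mov ecx, [edi] → ecx=M[212]=18
xor edx, ecx → edx=(-26)^18=-12
add edi, 4 → edi=212+4=216
sub esi, 1 → esi=6-1=5
cmp esi, 3  (cmp 5,3)
jg again: taken
mov ecx, [edi] → ecx=M[216]=4
xor edx, ecx → edx=(-12)^4=-16
add edi, 4 → edi=216+4=220
sub esi, 1 → esi=5-1=4
cmp esi, 3  (cmp 4,3)
jg again: taken
mov ecx, [edi] → ecx=M[220]=26
xor edx, ecx → edx=(-16)^26=-22
add edi, 4 → edi=220+4=224
sub esi, 1 → esi=4-1=3
cmp esi, 3  (cmp 3,3)
jg again: not taken
mov [220], ecx → M[220]=26
halt.

224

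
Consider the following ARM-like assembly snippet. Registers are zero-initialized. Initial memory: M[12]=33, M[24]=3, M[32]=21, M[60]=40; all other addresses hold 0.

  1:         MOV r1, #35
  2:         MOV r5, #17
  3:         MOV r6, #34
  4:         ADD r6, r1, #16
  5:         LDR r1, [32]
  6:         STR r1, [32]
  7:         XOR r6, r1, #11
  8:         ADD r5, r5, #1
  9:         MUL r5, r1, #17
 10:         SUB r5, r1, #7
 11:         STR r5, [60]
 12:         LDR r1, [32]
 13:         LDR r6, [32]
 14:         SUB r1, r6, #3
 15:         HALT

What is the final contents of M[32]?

21

after MOV r1, #35: r1=35
after MOV r5, #17: r5=17
after MOV r6, #34: r6=34
after ADD r6, r1, #16: r6=35+16=51
after LDR r1, [32]: r1=M[32]=21
STR r1, [32] → M[32]=21
after XOR r6, r1, #11: r6=21^11=30
after ADD r5, r5, #1: r5=17+1=18
after MUL r5, r1, #17: r5=21*17=357
after SUB r5, r1, #7: r5=21-7=14
STR r5, [60] → M[60]=14
after LDR r1, [32]: r1=M[32]=21
after LDR r6, [32]: r6=M[32]=21
after SUB r1, r6, #3: r1=21-3=18
halt.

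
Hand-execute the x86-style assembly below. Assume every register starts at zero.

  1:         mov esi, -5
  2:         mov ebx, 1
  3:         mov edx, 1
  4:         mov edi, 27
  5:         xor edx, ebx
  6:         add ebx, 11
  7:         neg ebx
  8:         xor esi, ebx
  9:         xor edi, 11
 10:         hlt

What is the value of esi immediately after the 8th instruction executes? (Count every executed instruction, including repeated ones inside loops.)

15

mov esi, -5 → esi=-5
mov ebx, 1 → ebx=1
mov edx, 1 → edx=1
mov edi, 27 → edi=27
xor edx, ebx → edx=1^1=0
add ebx, 11 → ebx=1+11=12
neg ebx → ebx=-(12)=-12
xor esi, ebx → esi=(-5)^(-12)=15
After step 8: esi = 15.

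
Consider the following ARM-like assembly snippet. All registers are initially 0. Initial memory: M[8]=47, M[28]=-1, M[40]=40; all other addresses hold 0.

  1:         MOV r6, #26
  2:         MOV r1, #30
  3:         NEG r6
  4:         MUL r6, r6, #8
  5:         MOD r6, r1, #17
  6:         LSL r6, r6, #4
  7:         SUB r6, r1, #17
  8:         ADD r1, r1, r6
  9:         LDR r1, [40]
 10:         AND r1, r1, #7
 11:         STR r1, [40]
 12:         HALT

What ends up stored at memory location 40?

0

r6=26
r1=30
r6=-(26)=-26
r6=(-26)*8=-208
r6=30%17=13
r6=13<<4=208
r6=30-17=13
r1=30+13=43
r1=M[40]=40
r1=40&7=0
STR r1, [40] → M[40]=0
halt.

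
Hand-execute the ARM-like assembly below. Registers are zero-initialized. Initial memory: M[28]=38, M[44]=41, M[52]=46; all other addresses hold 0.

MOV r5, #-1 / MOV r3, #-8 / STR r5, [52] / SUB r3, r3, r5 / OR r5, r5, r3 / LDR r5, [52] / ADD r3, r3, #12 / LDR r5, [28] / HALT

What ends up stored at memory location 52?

MOV r5, #-1 → r5=-1
MOV r3, #-8 → r3=-8
STR r5, [52] → M[52]=-1
SUB r3, r3, r5 → r3=(-8)-(-1)=-7
OR r5, r5, r3 → r5=(-1)|(-7)=-1
LDR r5, [52] → r5=M[52]=-1
ADD r3, r3, #12 → r3=(-7)+12=5
LDR r5, [28] → r5=M[28]=38
halt.

-1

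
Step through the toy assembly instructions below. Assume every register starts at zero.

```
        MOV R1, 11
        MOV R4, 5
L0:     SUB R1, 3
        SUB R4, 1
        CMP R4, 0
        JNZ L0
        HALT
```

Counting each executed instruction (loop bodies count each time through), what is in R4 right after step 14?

after MOV R1, 11: R1=11
after MOV R4, 5: R4=5
after SUB R1, 3: R1=11-3=8
after SUB R4, 1: R4=5-1=4
CMP R4, 0  (cmp 4,0)
JNZ L0: taken
after SUB R1, 3: R1=8-3=5
after SUB R4, 1: R4=4-1=3
CMP R4, 0  (cmp 3,0)
JNZ L0: taken
after SUB R1, 3: R1=5-3=2
after SUB R4, 1: R4=3-1=2
CMP R4, 0  (cmp 2,0)
JNZ L0: taken
After step 14: R4 = 2.

2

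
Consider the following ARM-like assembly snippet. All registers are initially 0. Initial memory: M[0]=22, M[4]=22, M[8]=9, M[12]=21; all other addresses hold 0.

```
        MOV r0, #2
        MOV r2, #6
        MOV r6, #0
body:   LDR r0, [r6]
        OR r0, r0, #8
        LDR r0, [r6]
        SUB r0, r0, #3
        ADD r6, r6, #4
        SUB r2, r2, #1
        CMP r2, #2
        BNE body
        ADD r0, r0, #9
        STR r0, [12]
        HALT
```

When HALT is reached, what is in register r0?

27

MOV r0, #2 → r0=2
MOV r2, #6 → r2=6
MOV r6, #0 → r6=0
LDR r0, [r6] → r0=M[0]=22
OR r0, r0, #8 → r0=22|8=30
LDR r0, [r6] → r0=M[0]=22
SUB r0, r0, #3 → r0=22-3=19
ADD r6, r6, #4 → r6=0+4=4
SUB r2, r2, #1 → r2=6-1=5
CMP r2, #2  (cmp 5,2)
BNE body: taken
LDR r0, [r6] → r0=M[4]=22
OR r0, r0, #8 → r0=22|8=30
LDR r0, [r6] → r0=M[4]=22
SUB r0, r0, #3 → r0=22-3=19
ADD r6, r6, #4 → r6=4+4=8
SUB r2, r2, #1 → r2=5-1=4
CMP r2, #2  (cmp 4,2)
BNE body: taken
LDR r0, [r6] → r0=M[8]=9
OR r0, r0, #8 → r0=9|8=9
LDR r0, [r6] → r0=M[8]=9
SUB r0, r0, #3 → r0=9-3=6
ADD r6, r6, #4 → r6=8+4=12
SUB r2, r2, #1 → r2=4-1=3
CMP r2, #2  (cmp 3,2)
BNE body: taken
LDR r0, [r6] → r0=M[12]=21
OR r0, r0, #8 → r0=21|8=29
LDR r0, [r6] → r0=M[12]=21
SUB r0, r0, #3 → r0=21-3=18
ADD r6, r6, #4 → r6=12+4=16
SUB r2, r2, #1 → r2=3-1=2
CMP r2, #2  (cmp 2,2)
BNE body: not taken
ADD r0, r0, #9 → r0=18+9=27
STR r0, [12] → M[12]=27
halt.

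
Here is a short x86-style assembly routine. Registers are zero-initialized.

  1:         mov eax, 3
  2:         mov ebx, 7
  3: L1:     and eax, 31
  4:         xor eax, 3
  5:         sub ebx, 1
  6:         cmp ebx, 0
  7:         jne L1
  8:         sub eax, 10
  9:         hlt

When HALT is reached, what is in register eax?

after mov eax, 3: eax=3
after mov ebx, 7: ebx=7
after and eax, 31: eax=3&31=3
after xor eax, 3: eax=3^3=0
after sub ebx, 1: ebx=7-1=6
cmp ebx, 0  (cmp 6,0)
jne L1: taken
after and eax, 31: eax=0&31=0
after xor eax, 3: eax=0^3=3
after sub ebx, 1: ebx=6-1=5
cmp ebx, 0  (cmp 5,0)
jne L1: taken
after and eax, 31: eax=3&31=3
after xor eax, 3: eax=3^3=0
after sub ebx, 1: ebx=5-1=4
cmp ebx, 0  (cmp 4,0)
jne L1: taken
after and eax, 31: eax=0&31=0
after xor eax, 3: eax=0^3=3
after sub ebx, 1: ebx=4-1=3
cmp ebx, 0  (cmp 3,0)
jne L1: taken
after and eax, 31: eax=3&31=3
after xor eax, 3: eax=3^3=0
after sub ebx, 1: ebx=3-1=2
cmp ebx, 0  (cmp 2,0)
jne L1: taken
after and eax, 31: eax=0&31=0
after xor eax, 3: eax=0^3=3
after sub ebx, 1: ebx=2-1=1
cmp ebx, 0  (cmp 1,0)
jne L1: taken
after and eax, 31: eax=3&31=3
after xor eax, 3: eax=3^3=0
after sub ebx, 1: ebx=1-1=0
cmp ebx, 0  (cmp 0,0)
jne L1: not taken
after sub eax, 10: eax=0-10=-10
halt.

-10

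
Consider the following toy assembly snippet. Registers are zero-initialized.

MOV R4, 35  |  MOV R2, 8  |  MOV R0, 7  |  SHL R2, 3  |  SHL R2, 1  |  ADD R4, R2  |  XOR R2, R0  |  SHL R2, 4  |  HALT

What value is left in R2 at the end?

2160

MOV R4, 35 → R4=35
MOV R2, 8 → R2=8
MOV R0, 7 → R0=7
SHL R2, 3 → R2=8<<3=64
SHL R2, 1 → R2=64<<1=128
ADD R4, R2 → R4=35+128=163
XOR R2, R0 → R2=128^7=135
SHL R2, 4 → R2=135<<4=2160
halt.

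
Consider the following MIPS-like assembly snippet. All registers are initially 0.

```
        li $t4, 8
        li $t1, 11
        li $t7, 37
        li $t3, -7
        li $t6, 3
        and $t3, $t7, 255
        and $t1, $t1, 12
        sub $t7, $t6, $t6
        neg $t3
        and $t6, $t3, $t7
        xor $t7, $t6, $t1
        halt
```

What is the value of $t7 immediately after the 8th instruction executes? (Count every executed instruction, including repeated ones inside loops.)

li $t4, 8 → $t4=8
li $t1, 11 → $t1=11
li $t7, 37 → $t7=37
li $t3, -7 → $t3=-7
li $t6, 3 → $t6=3
and $t3, $t7, 255 → $t3=37&255=37
and $t1, $t1, 12 → $t1=11&12=8
sub $t7, $t6, $t6 → $t7=3-3=0
After step 8: $t7 = 0.

0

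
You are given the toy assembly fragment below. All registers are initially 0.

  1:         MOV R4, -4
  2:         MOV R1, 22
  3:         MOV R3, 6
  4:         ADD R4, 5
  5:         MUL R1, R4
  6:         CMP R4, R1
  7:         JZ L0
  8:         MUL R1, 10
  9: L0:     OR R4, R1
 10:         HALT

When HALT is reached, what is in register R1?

220

MOV R4, -4 → R4=-4
MOV R1, 22 → R1=22
MOV R3, 6 → R3=6
ADD R4, 5 → R4=(-4)+5=1
MUL R1, R4 → R1=22*1=22
CMP R4, R1  (cmp 1,22)
JZ L0: not taken
MUL R1, 10 → R1=22*10=220
OR R4, R1 → R4=1|220=221
halt.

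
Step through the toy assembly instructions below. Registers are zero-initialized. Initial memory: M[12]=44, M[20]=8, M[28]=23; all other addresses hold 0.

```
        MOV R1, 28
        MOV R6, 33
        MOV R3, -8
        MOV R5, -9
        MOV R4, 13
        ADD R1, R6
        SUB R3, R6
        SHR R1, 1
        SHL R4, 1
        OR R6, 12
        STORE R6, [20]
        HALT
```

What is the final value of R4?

R1=28
R6=33
R3=-8
R5=-9
R4=13
R1=28+33=61
R3=(-8)-33=-41
R1=61>>1=30
R4=13<<1=26
R6=33|12=45
STORE R6, [20] → M[20]=45
halt.

26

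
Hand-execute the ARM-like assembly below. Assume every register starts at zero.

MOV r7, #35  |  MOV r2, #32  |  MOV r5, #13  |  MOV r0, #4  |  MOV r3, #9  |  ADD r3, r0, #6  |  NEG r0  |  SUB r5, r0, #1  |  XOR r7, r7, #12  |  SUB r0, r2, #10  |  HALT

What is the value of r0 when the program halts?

22

r7=35
r2=32
r5=13
r0=4
r3=9
r3=4+6=10
r0=-(4)=-4
r5=(-4)-1=-5
r7=35^12=47
r0=32-10=22
halt.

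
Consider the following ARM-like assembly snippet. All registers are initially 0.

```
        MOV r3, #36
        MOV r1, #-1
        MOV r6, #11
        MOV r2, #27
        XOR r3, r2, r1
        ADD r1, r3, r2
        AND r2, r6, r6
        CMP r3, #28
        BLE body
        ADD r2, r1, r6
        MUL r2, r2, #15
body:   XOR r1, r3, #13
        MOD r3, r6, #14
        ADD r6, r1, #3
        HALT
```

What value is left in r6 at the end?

-20

MOV r3, #36 → r3=36
MOV r1, #-1 → r1=-1
MOV r6, #11 → r6=11
MOV r2, #27 → r2=27
XOR r3, r2, r1 → r3=27^(-1)=-28
ADD r1, r3, r2 → r1=(-28)+27=-1
AND r2, r6, r6 → r2=11&11=11
CMP r3, #28  (cmp -28,28)
BLE body: taken
XOR r1, r3, #13 → r1=(-28)^13=-23
MOD r3, r6, #14 → r3=11%14=11
ADD r6, r1, #3 → r6=(-23)+3=-20
halt.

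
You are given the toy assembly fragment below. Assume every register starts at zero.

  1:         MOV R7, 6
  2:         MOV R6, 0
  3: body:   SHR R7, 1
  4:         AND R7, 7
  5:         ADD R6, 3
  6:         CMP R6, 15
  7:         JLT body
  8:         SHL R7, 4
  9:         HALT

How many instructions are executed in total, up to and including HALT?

MOV R7, 6 → R7=6
MOV R6, 0 → R6=0
SHR R7, 1 → R7=6>>1=3
AND R7, 7 → R7=3&7=3
ADD R6, 3 → R6=0+3=3
CMP R6, 15  (cmp 3,15)
JLT body: taken
SHR R7, 1 → R7=3>>1=1
AND R7, 7 → R7=1&7=1
ADD R6, 3 → R6=3+3=6
CMP R6, 15  (cmp 6,15)
JLT body: taken
SHR R7, 1 → R7=1>>1=0
AND R7, 7 → R7=0&7=0
ADD R6, 3 → R6=6+3=9
CMP R6, 15  (cmp 9,15)
JLT body: taken
SHR R7, 1 → R7=0>>1=0
AND R7, 7 → R7=0&7=0
ADD R6, 3 → R6=9+3=12
CMP R6, 15  (cmp 12,15)
JLT body: taken
SHR R7, 1 → R7=0>>1=0
AND R7, 7 → R7=0&7=0
ADD R6, 3 → R6=12+3=15
CMP R6, 15  (cmp 15,15)
JLT body: not taken
SHL R7, 4 → R7=0<<4=0
halt.
Total executed instructions: 29.

29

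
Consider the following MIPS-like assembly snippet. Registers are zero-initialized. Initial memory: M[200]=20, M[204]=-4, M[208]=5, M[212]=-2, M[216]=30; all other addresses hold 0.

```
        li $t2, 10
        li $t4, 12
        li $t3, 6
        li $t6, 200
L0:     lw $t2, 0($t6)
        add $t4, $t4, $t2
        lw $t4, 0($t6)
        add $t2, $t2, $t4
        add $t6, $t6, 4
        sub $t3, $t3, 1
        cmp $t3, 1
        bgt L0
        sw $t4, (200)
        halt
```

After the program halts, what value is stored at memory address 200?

li $t2, 10 → $t2=10
li $t4, 12 → $t4=12
li $t3, 6 → $t3=6
li $t6, 200 → $t6=200
lw $t2, 0($t6) → $t2=M[200]=20
add $t4, $t4, $t2 → $t4=12+20=32
lw $t4, 0($t6) → $t4=M[200]=20
add $t2, $t2, $t4 → $t2=20+20=40
add $t6, $t6, 4 → $t6=200+4=204
sub $t3, $t3, 1 → $t3=6-1=5
cmp $t3, 1  (cmp 5,1)
bgt L0: taken
lw $t2, 0($t6) → $t2=M[204]=-4
add $t4, $t4, $t2 → $t4=20+(-4)=16
lw $t4, 0($t6) → $t4=M[204]=-4
add $t2, $t2, $t4 → $t2=(-4)+(-4)=-8
add $t6, $t6, 4 → $t6=204+4=208
sub $t3, $t3, 1 → $t3=5-1=4
cmp $t3, 1  (cmp 4,1)
bgt L0: taken
lw $t2, 0($t6) → $t2=M[208]=5
add $t4, $t4, $t2 → $t4=(-4)+5=1
lw $t4, 0($t6) → $t4=M[208]=5
add $t2, $t2, $t4 → $t2=5+5=10
add $t6, $t6, 4 → $t6=208+4=212
sub $t3, $t3, 1 → $t3=4-1=3
cmp $t3, 1  (cmp 3,1)
bgt L0: taken
lw $t2, 0($t6) → $t2=M[212]=-2
add $t4, $t4, $t2 → $t4=5+(-2)=3
lw $t4, 0($t6) → $t4=M[212]=-2
add $t2, $t2, $t4 → $t2=(-2)+(-2)=-4
add $t6, $t6, 4 → $t6=212+4=216
sub $t3, $t3, 1 → $t3=3-1=2
cmp $t3, 1  (cmp 2,1)
bgt L0: taken
lw $t2, 0($t6) → $t2=M[216]=30
add $t4, $t4, $t2 → $t4=(-2)+30=28
lw $t4, 0($t6) → $t4=M[216]=30
add $t2, $t2, $t4 → $t2=30+30=60
add $t6, $t6, 4 → $t6=216+4=220
sub $t3, $t3, 1 → $t3=2-1=1
cmp $t3, 1  (cmp 1,1)
bgt L0: not taken
sw $t4, (200) → M[200]=30
halt.

30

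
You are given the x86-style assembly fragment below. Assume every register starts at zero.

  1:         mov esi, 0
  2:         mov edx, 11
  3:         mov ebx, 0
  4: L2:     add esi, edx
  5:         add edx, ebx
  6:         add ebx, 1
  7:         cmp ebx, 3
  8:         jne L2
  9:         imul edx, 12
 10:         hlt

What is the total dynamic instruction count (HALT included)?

20

mov esi, 0 → esi=0
mov edx, 11 → edx=11
mov ebx, 0 → ebx=0
add esi, edx → esi=0+11=11
add edx, ebx → edx=11+0=11
add ebx, 1 → ebx=0+1=1
cmp ebx, 3  (cmp 1,3)
jne L2: taken
add esi, edx → esi=11+11=22
add edx, ebx → edx=11+1=12
add ebx, 1 → ebx=1+1=2
cmp ebx, 3  (cmp 2,3)
jne L2: taken
add esi, edx → esi=22+12=34
add edx, ebx → edx=12+2=14
add ebx, 1 → ebx=2+1=3
cmp ebx, 3  (cmp 3,3)
jne L2: not taken
imul edx, 12 → edx=14*12=168
halt.
Total executed instructions: 20.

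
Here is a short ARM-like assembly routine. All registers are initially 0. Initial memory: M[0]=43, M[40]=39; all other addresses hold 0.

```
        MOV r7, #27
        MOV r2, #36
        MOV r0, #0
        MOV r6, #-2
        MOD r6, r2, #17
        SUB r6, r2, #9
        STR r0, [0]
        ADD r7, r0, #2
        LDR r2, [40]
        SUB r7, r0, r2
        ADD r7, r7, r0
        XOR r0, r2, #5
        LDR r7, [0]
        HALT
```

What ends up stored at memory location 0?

0

after MOV r7, #27: r7=27
after MOV r2, #36: r2=36
after MOV r0, #0: r0=0
after MOV r6, #-2: r6=-2
after MOD r6, r2, #17: r6=36%17=2
after SUB r6, r2, #9: r6=36-9=27
STR r0, [0] → M[0]=0
after ADD r7, r0, #2: r7=0+2=2
after LDR r2, [40]: r2=M[40]=39
after SUB r7, r0, r2: r7=0-39=-39
after ADD r7, r7, r0: r7=(-39)+0=-39
after XOR r0, r2, #5: r0=39^5=34
after LDR r7, [0]: r7=M[0]=0
halt.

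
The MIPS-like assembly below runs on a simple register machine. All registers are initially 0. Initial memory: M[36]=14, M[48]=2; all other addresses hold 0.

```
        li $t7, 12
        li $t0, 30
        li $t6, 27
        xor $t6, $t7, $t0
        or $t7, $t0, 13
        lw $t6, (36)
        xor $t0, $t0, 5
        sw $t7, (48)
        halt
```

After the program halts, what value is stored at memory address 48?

after li $t7, 12: $t7=12
after li $t0, 30: $t0=30
after li $t6, 27: $t6=27
after xor $t6, $t7, $t0: $t6=12^30=18
after or $t7, $t0, 13: $t7=30|13=31
after lw $t6, (36): $t6=M[36]=14
after xor $t0, $t0, 5: $t0=30^5=27
sw $t7, (48) → M[48]=31
halt.

31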